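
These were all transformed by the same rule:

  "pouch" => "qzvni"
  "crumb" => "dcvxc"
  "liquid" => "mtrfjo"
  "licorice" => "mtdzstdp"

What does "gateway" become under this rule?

Shifts by position in pouch: pos 0: p→q (+1), pos 1: o→z (+11), pos 2: u→v (+1), pos 3: c→n (+11) — repeating every 2. It's a Vigenère-style cipher with numeric key [1,11]: position i shifts by key[i mod 2].
On gateway: g+1=h, a+11=l, t+1=u, e+11=p, w+1=x, a+11=l, y+1=z.

hlupxlz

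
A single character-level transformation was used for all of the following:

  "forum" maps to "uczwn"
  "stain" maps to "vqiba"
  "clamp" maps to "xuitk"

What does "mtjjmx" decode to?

pebble

The output letters match the input read backwards, each shifted +8: forum reversed is murof. The word is reversed, then every letter is shifted forward by 8.
Reversing it on mtjjmx: shift back: m−8=e, t−8=l, j−8=b, j−8=b, m−8=e, x−8=p → elbbep; then reverse → pebble.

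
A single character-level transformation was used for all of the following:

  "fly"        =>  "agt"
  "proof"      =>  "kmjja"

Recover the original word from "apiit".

Compare letters: f→a is +21, l→g is +21, y→t is +21 — a constant shift. Every letter moves 21 places later in the alphabet, wrapping around z→a.
Reversing it on apiit: a−21=f, p−21=u, i−21=n, i−21=n, t−21=y.

funny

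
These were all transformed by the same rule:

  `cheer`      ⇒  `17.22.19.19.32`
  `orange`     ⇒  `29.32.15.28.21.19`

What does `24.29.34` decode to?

The number is (letter's place in the alphabet, a=1) + 14.
Reversing it on 24.29.34: 24→(24−14)÷1=10=j, 29→(29−14)÷1=15=o, 34→(34−14)÷1=20=t.

jot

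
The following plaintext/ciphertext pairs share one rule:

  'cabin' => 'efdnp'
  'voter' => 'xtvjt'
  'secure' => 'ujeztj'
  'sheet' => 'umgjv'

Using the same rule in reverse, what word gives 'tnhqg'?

rifle

The shifts repeat in a cycle of length 2: positions 0,1,… shift by +2, +5, then the pattern repeats.
Reversing it on tnhqg: t−2=r, n−5=i, h−2=f, q−5=l, g−2=e.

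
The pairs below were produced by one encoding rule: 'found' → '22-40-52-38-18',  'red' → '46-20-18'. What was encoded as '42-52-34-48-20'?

pulse

With a=1..z=26, the number is 2·pos + 10.
Reversing it on 42-52-34-48-20: 42→(42−10)÷2=16=p, 52→(52−10)÷2=21=u, 34→(34−10)÷2=12=l, 48→(48−10)÷2=19=s, 20→(20−10)÷2=5=e.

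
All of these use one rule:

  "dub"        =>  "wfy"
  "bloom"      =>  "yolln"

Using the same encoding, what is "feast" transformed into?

Each pair mirrors across the alphabet (d↔w, u↔f, b↔y): positions sum to 25. This is the alphabet-reversal cipher (Atbash): a becomes z, b becomes y, etc.
For feast: f↔u, e↔v, a↔z, s↔h, t↔g.

uvzhg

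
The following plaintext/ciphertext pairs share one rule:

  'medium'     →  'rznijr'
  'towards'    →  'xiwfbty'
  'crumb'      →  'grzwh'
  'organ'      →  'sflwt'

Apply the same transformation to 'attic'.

hnyyf

The output letters match the input read backwards, each shifted +5: medium reversed is muidem. Two steps: reverse the string, then apply a Caesar shift of +5.
On attic: reverse → citta; then shift: c+5=h, i+5=n, t+5=y, t+5=y, a+5=f.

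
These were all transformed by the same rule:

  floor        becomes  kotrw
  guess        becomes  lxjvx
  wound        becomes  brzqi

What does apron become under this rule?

fswrs

Shifts by position in floor: pos 0: f→k (+5), pos 1: l→o (+3), pos 2: o→t (+5), pos 3: o→r (+3) — repeating every 2. A repeating key of period 2 is used — shifts +5, +3 over and over.
For apron: a+5=f, p+3=s, r+5=w, o+3=r, n+5=s.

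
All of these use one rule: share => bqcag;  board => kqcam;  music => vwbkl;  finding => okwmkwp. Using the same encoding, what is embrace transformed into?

gvkaclg

The shift depends on letter class: consonant s→b is +9, but vowel a→c is +2. Two shifts are in play — +2 for a/e/i/o/u, +9 for every other letter.
Applying it to embrace: e(vowel)+2=g, m(cons)+9=v, b(cons)+9=k, r(cons)+9=a, a(vowel)+2=c, c(cons)+9=l, e(vowel)+2=g.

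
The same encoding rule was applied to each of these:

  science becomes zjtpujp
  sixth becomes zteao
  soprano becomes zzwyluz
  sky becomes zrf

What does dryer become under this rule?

kyfpy

The rule splits by letter class: vowels +11, consonants +7.
Applying it to dryer: d(cons)+7=k, r(cons)+7=y, y(cons)+7=f, e(vowel)+11=p, r(cons)+7=y.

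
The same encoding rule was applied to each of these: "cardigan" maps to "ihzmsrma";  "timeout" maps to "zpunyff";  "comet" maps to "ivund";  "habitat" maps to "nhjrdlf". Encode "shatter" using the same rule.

Each letter shifts forward by (position + 6), i.e. 6, 7, 8, … — the shift grows by one for each successive letter.
For shatter: s+6=y, h+7=o, a+8=i, t+9=c, t+10=d, e+11=p, r+12=d.

yoicdpd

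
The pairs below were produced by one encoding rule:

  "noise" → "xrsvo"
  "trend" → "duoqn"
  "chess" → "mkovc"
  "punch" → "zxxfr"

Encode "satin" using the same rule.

cddlx

Shifts by position in noise: pos 0: n→x (+10), pos 1: o→r (+3), pos 2: i→s (+10), pos 3: s→v (+3) — repeating every 2. A repeating key of period 2 is used — shifts +10, +3 over and over.
Applying it to satin: s+10=c, a+3=d, t+10=d, i+3=l, n+10=x.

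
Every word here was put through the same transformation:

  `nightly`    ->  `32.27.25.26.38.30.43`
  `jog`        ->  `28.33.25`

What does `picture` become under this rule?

34.27.21.38.39.36.23

Each letter is replaced by its alphabet position (a=1..z=26) + 18.
For picture: p=16→34, i=9→27, c=3→21, t=20→38, u=21→39, r=18→36, e=5→23.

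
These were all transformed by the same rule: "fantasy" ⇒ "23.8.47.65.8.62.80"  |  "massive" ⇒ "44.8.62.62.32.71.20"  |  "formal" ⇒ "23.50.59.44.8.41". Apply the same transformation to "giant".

The formula is n = 3×(alphabet index, a=1) + 5.
Applying it to giant: g=7→26, i=9→32, a=1→8, n=14→47, t=20→65.

26.32.8.47.65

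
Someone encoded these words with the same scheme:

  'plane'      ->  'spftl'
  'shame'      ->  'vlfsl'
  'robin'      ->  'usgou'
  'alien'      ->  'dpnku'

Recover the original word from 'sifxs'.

pearl

The shift increases by 1 at each position, starting from +3: 3, 4, 5, ….
Reversing it on sifxs: s−3=p, i−4=e, f−5=a, x−6=r, s−7=l.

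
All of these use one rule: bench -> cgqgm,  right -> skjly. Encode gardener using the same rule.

In bench: b→c is +1, e→g is +2, n→q is +3, c→g is +4 — the shift increases by 1 each position. Letter i (0-indexed) is shifted by i+1, so successive shifts are 1, 2, 3, ….
On gardener: g+1=h, a+2=c, r+3=u, d+4=h, e+5=j, n+6=t, e+7=l, r+8=z.

hcuhjtlz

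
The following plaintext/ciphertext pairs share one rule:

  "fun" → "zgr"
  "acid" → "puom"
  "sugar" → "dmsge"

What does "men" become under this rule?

The output letters match the input read backwards, each shifted +12: fun reversed is nuf. Read the word backwards and shift each letter +12.
For men: reverse → nem; then shift: n+12=z, e+12=q, m+12=y.

zqy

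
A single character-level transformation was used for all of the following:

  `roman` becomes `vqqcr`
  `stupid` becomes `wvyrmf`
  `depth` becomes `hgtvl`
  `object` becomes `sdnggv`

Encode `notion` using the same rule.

Shifts by position in roman: pos 0: r→v (+4), pos 1: o→q (+2), pos 2: m→q (+4), pos 3: a→c (+2) — repeating every 2. It's a Vigenère-style cipher with numeric key [4,2]: position i shifts by key[i mod 2].
For notion: n+4=r, o+2=q, t+4=x, i+2=k, o+4=s, n+2=p.

rqxksp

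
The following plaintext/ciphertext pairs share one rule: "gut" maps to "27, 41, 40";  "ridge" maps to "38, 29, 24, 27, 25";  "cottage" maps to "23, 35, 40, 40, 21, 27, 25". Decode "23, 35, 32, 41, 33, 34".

g is letter #7 and maps to 27: an offset of 20. Each letter is replaced by its alphabet position (a=1..z=26) + 20.
Decoding 23, 35, 32, 41, 33, 34: 23→(23−20)÷1=3=c, 35→(35−20)÷1=15=o, 32→(32−20)÷1=12=l, 41→(41−20)÷1=21=u, 33→(33−20)÷1=13=m, 34→(34−20)÷1=14=n.

column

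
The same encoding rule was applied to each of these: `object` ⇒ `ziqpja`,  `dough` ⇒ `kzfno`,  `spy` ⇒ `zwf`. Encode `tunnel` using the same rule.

The shift depends on letter class: consonant b→i is +7, but vowel o→z is +11. The rule splits by letter class: vowels +11, consonants +7.
Applying it to tunnel: t(cons)+7=a, u(vowel)+11=f, n(cons)+7=u, n(cons)+7=u, e(vowel)+11=p, l(cons)+7=s.

afuups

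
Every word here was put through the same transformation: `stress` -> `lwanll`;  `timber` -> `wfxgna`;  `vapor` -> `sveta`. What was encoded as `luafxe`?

shrimp

s(18)→l(11) and t(19)→w(22) fit y≡11x+21 (mod 26); the inverse of 11 mod 26 is 19. Each letter's alphabet position (a=0..z=25) is mapped through 11·x+21 mod 26 — an affine cipher.
Decoding luafxe: l(11)→19·(11−21)≡18=s; u(20)→19·(20−21)≡7=h; a(0)→19·(0−21)≡17=r; f(5)→19·(5−21)≡8=i; x(23)→19·(23−21)≡12=m; e(4)→19·(4−21)≡15=p (all mod 26).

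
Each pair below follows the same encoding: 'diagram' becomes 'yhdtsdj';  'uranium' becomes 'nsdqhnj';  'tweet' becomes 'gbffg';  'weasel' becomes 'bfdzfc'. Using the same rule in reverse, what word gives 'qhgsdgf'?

nitrate

Each letter's alphabet position (a=0..z=25) is mapped through 7·x+3 mod 26 — an affine cipher.
Reversing it on qhgsdgf: q(16)→15·(16−3)≡13=n; h(7)→15·(7−3)≡8=i; g(6)→15·(6−3)≡19=t; s(18)→15·(18−3)≡17=r; d(3)→15·(3−3)≡0=a; g(6)→15·(6−3)≡19=t; f(5)→15·(5−3)≡4=e (all mod 26).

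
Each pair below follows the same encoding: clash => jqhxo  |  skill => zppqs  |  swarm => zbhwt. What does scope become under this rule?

zhvul

Shifts by position in clash: pos 0: c→j (+7), pos 1: l→q (+5), pos 2: a→h (+7), pos 3: s→x (+5) — repeating every 2. A repeating key of period 2 is used — shifts +7, +5 over and over.
Applying it to scope: s+7=z, c+5=h, o+7=v, p+5=u, e+7=l.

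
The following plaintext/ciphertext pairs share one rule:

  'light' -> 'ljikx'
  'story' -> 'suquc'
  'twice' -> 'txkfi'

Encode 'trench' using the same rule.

In light: l→l is +0, i→j is +1, g→i is +2, h→k is +3 — the shift increases by 1 each position. The shift increases by 1 at each position, starting from +0: 0, 1, 2, ….
For trench: t+0=t, r+1=s, e+2=g, n+3=q, c+4=g, h+5=m.

tsgqgm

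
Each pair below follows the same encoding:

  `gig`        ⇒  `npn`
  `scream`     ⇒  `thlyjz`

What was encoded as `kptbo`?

Two steps: reverse the string, then apply a Caesar shift of +7.
Undoing it on kptbo: shift back: k−7=d, p−7=i, t−7=m, b−7=u, o−7=h → dimuh; then reverse → humid.

humid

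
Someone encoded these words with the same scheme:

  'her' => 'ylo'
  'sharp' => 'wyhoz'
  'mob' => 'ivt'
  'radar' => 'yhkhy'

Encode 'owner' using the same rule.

yludv

Read the word backwards and shift each letter +7.
Applying it to owner: reverse → renwo; then shift: r+7=y, e+7=l, n+7=u, w+7=d, o+7=v.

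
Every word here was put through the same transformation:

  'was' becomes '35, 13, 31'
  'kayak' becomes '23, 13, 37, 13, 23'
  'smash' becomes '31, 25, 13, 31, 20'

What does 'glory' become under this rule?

w is letter #23 and maps to 35: an offset of 12. Letters become their 1-based position plus 12 (so a→13, b→14, …).
Applying it to glory: g=7→19, l=12→24, o=15→27, r=18→30, y=25→37.

19, 24, 27, 30, 37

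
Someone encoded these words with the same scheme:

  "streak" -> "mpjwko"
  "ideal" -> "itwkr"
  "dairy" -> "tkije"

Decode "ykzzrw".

waffle

s(18)→m(12) and t(19)→p(15) fit y≡3x+10 (mod 26); the inverse of 3 mod 26 is 9. This is an affine cipher: with a=0,…,z=25, each position x becomes (3x+10) mod 26.
Reversing it on ykzzrw: y(24)→9·(24−10)≡22=w; k(10)→9·(10−10)≡0=a; z(25)→9·(25−10)≡5=f; z(25)→9·(25−10)≡5=f; r(17)→9·(17−10)≡11=l; w(22)→9·(22−10)≡4=e (all mod 26).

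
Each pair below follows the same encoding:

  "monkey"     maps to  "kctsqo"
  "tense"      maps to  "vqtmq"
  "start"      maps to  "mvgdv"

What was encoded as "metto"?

sunny

m(12)→k(10) and o(14)→c(2) fit y≡9x+6 (mod 26); the inverse of 9 mod 26 is 3. Each letter's alphabet position (a=0..z=25) is mapped through 9·x+6 mod 26 — an affine cipher.
Reversing it on metto: m(12)→3·(12−6)≡18=s; e(4)→3·(4−6)≡20=u; t(19)→3·(19−6)≡13=n; t(19)→3·(19−6)≡13=n; o(14)→3·(14−6)≡24=y (all mod 26).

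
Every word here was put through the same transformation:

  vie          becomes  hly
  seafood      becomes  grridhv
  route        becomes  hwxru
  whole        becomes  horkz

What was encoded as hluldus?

The output letters match the input read backwards, each shifted +3: vie reversed is eiv. Two steps: reverse the string, then apply a Caesar shift of +3.
Undoing it on hluldus: shift back: h−3=e, l−3=i, u−3=r, l−3=i, d−3=a, u−3=r, s−3=p → eiriarp; then reverse → prairie.

prairie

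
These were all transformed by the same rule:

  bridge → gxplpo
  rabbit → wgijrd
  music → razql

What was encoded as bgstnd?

In bridge: b→g is +5, r→x is +6, i→p is +7, d→l is +8 — the shift increases by 1 each position. Each letter shifts forward by (position + 5), i.e. 5, 6, 7, … — the shift grows by one for each successive letter.
Reversing it on bgstnd: b−5=w, g−6=a, s−7=l, t−8=l, n−9=e, d−10=t.

wallet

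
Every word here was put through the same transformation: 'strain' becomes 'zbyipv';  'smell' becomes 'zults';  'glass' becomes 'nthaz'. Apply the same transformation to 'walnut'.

disvbb

The shifts repeat in a cycle of length 2: positions 0,1,… shift by +7, +8, then the pattern repeats.
For walnut: w+7=d, a+8=i, l+7=s, n+8=v, u+7=b, t+8=b.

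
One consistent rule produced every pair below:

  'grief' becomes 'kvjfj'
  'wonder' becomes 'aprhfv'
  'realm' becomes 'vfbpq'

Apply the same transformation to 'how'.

lpa

The rule splits by letter class: vowels +1, consonants +4.
Applying it to how: h(cons)+4=l, o(vowel)+1=p, w(cons)+4=a.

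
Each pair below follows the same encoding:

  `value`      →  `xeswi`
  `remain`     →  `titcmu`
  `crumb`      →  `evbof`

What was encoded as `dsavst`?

bottom

Shifts by position in value: pos 0: v→x (+2), pos 1: a→e (+4), pos 2: l→s (+7), pos 3: u→w (+2), pos 4: e→i (+4) — repeating every 3. It's a Vigenère-style cipher with numeric key [2,4,7]: position i shifts by key[i mod 3].
Reversing it on dsavst: d−2=b, s−4=o, a−7=t, v−2=t, s−4=o, t−7=m.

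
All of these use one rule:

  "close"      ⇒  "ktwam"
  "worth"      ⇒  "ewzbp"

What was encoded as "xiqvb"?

Compare letters: c→k is +8, l→t is +8, o→w is +8 — a constant shift. Every letter moves 8 places later in the alphabet, wrapping around z→a.
Reversing it on xiqvb: x−8=p, i−8=a, q−8=i, v−8=n, b−8=t.

paint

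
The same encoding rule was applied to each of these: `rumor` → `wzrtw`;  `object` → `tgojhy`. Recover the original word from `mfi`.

had

Compare letters: r→w is +5, u→z is +5, m→r is +5 — a constant shift. Every letter moves 5 places later in the alphabet, wrapping around z→a.
Undoing it on mfi: m−5=h, f−5=a, i−5=d.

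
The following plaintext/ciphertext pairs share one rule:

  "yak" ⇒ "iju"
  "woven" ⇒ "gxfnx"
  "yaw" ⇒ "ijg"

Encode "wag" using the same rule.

gjq

The shift depends on letter class: consonant y→i is +10, but vowel a→j is +9. The rule splits by letter class: vowels +9, consonants +10.
For wag: w(cons)+10=g, a(vowel)+9=j, g(cons)+10=q.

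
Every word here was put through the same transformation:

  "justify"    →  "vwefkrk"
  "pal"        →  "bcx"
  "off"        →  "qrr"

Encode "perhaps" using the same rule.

bgdtcbe

The shift depends on letter class: consonant j→v is +12, but vowel u→w is +2. The rule splits by letter class: vowels +2, consonants +12.
On perhaps: p(cons)+12=b, e(vowel)+2=g, r(cons)+12=d, h(cons)+12=t, a(vowel)+2=c, p(cons)+12=b, s(cons)+12=e.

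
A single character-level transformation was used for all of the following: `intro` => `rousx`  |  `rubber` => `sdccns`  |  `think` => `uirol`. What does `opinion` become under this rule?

xqrorxo

The shift depends on letter class: consonant n→o is +1, but vowel i→r is +9. Vowels shift forward by 9 and consonants shift forward by 1.
Applying it to opinion: o(vowel)+9=x, p(cons)+1=q, i(vowel)+9=r, n(cons)+1=o, i(vowel)+9=r, o(vowel)+9=x, n(cons)+1=o.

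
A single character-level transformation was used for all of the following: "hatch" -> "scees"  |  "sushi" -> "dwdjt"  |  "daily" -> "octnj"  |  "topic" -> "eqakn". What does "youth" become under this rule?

jqfvs

Shifts by position in hatch: pos 0: h→s (+11), pos 1: a→c (+2), pos 2: t→e (+11), pos 3: c→e (+2) — repeating every 2. The shifts repeat in a cycle of length 2: positions 0,1,… shift by +11, +2, then the pattern repeats.
For youth: y+11=j, o+2=q, u+11=f, t+2=v, h+11=s.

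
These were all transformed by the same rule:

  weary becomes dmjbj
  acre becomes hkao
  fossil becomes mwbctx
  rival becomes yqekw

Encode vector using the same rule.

cmldzd

The shift increases by 1 at each position, starting from +7: 7, 8, 9, ….
On vector: v+7=c, e+8=m, c+9=l, t+10=d, o+11=z, r+12=d.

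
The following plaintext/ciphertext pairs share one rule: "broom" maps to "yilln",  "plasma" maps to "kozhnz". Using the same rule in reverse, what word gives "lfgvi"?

outer

Each pair mirrors across the alphabet (b↔y, r↔i, o↔l): positions sum to 25. This is the alphabet-reversal cipher (Atbash): a becomes z, b becomes y, etc.
Undoing it on lfgvi: l↔o, f↔u, g↔t, v↔e, i↔r.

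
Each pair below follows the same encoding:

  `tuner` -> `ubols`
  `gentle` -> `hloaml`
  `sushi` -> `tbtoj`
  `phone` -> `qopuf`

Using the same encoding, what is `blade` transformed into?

Shifts by position in tuner: pos 0: t→u (+1), pos 1: u→b (+7), pos 2: n→o (+1), pos 3: e→l (+7) — repeating every 2. The shifts repeat in a cycle of length 2: positions 0,1,… shift by +1, +7, then the pattern repeats.
For blade: b+1=c, l+7=s, a+1=b, d+7=k, e+1=f.

csbkf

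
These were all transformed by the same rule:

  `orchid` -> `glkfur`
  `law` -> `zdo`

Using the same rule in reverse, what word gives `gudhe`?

beard

Two steps: reverse the string, then apply a Caesar shift of +3.
Reversing it on gudhe: shift back: g−3=d, u−3=r, d−3=a, h−3=e, e−3=b → draeb; then reverse → beard.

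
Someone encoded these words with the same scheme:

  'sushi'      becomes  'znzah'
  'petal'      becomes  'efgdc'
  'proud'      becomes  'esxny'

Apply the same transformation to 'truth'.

gsnga

s(18)→z(25) and u(20)→n(13) fit y≡7x+3 (mod 26); the inverse of 7 mod 26 is 15. This is an affine cipher: with a=0,…,z=25, each position x becomes (7x+3) mod 26.
On truth: t(19)→7·19+3≡6=g; r(17)→7·17+3≡18=s; u(20)→7·20+3≡13=n; t(19)→7·19+3≡6=g; h(7)→7·7+3≡0=a (all mod 26).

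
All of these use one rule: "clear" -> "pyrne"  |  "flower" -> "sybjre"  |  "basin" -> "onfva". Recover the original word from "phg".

cut

Every letter moves 13 places later in the alphabet, wrapping around z→a.
Decoding phg: p−13=c, h−13=u, g−13=t.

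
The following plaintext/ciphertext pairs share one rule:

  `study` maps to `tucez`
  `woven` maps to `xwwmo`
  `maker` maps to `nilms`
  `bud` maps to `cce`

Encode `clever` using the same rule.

The shift depends on letter class: consonant s→t is +1, but vowel u→c is +8. The rule splits by letter class: vowels +8, consonants +1.
Applying it to clever: c(cons)+1=d, l(cons)+1=m, e(vowel)+8=m, v(cons)+1=w, e(vowel)+8=m, r(cons)+1=s.

dmmwms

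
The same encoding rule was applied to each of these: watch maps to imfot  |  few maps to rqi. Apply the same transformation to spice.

ebuoq

Compare letters: w→i is +12, a→m is +12, t→f is +12 — a constant shift. Every letter moves 12 places later in the alphabet, wrapping around z→a.
On spice: s+12=e, p+12=b, i+12=u, c+12=o, e+12=q.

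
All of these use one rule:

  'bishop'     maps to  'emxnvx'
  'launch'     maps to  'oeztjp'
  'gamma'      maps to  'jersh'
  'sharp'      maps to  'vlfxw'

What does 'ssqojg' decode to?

The shift increases by 1 at each position, starting from +3: 3, 4, 5, ….
Decoding ssqojg: s−3=p, s−4=o, q−5=l, o−6=i, j−7=c, g−8=y.

policy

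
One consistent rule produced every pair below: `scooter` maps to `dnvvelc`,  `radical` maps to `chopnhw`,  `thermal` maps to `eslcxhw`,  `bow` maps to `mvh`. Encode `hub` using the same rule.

The rule splits by letter class: vowels +7, consonants +11.
For hub: h(cons)+11=s, u(vowel)+7=b, b(cons)+11=m.

sbm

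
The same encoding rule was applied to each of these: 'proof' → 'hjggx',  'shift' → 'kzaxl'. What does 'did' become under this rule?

Compare letters: p→h is +18, r→j is +18, o→g is +18 — a constant shift. This is a Caesar cipher with shift 18.
On did: d+18=v, i+18=a, d+18=v.

vav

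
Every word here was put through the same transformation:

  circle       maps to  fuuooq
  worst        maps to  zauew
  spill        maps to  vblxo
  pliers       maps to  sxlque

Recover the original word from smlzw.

paint

Shifts by position in circle: pos 0: c→f (+3), pos 1: i→u (+12), pos 2: r→u (+3), pos 3: c→o (+12) — repeating every 2. A repeating key of period 2 is used — shifts +3, +12 over and over.
Decoding smlzw: s−3=p, m−12=a, l−3=i, z−12=n, w−3=t.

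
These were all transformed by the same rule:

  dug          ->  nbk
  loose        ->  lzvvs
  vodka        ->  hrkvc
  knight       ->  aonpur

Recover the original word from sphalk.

detail

The output letters match the input read backwards, each shifted +7: dug reversed is gud. The word is reversed, then every letter is shifted forward by 7.
Reversing it on sphalk: shift back: s−7=l, p−7=i, h−7=a, a−7=t, l−7=e, k−7=d → liated; then reverse → detail.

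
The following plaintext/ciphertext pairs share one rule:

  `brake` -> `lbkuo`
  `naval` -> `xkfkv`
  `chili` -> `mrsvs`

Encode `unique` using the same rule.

exsaeo

Compare letters: b→l is +10, r→b is +10, a→k is +10 — a constant shift. It's a constant shift of +10 (ROT10).
For unique: u+10=e, n+10=x, i+10=s, q+10=a, u+10=e, e+10=o.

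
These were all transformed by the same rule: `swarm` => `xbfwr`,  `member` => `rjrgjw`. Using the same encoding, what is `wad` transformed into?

bfi

It's a constant shift of +5 (ROT5).
For wad: w+5=b, a+5=f, d+5=i.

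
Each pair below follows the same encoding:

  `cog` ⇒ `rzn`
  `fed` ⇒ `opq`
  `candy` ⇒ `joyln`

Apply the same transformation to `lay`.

jlw

The word is reversed, then every letter is shifted forward by 11.
Applying it to lay: reverse → yal; then shift: y+11=j, a+11=l, l+11=w.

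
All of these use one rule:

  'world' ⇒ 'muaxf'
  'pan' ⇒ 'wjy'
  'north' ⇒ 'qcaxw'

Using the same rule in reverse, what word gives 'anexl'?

cover

The output letters match the input read backwards, each shifted +9: world reversed is dlrow. Read the word backwards and shift each letter +9.
Decoding anexl: shift back: a−9=r, n−9=e, e−9=v, x−9=o, l−9=c → revoc; then reverse → cover.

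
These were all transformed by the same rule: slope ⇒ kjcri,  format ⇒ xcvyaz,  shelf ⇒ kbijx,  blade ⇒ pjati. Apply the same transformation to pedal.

s(18)→k(10) and l(11)→j(9) fit y≡15x+0 (mod 26); the inverse of 15 mod 26 is 7. Treating letters as 0–25, the rule is x ↦ 15x + 0 (mod 26).
For pedal: p(15)→15·15+0≡17=r; e(4)→15·4+0≡8=i; d(3)→15·3+0≡19=t; a(0)→15·0+0≡0=a; l(11)→15·11+0≡9=j (all mod 26).

ritaj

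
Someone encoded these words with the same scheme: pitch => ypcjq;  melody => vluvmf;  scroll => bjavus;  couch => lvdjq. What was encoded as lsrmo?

cliff

Shifts by position in pitch: pos 0: p→y (+9), pos 1: i→p (+7), pos 2: t→c (+9), pos 3: c→j (+7) — repeating every 2. A repeating key of period 2 is used — shifts +9, +7 over and over.
Decoding lsrmo: l−9=c, s−7=l, r−9=i, m−7=f, o−9=f.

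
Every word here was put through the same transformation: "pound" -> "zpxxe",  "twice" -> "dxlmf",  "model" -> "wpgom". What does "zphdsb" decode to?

Shifts by position in pound: pos 0: p→z (+10), pos 1: o→p (+1), pos 2: u→x (+3), pos 3: n→x (+10), pos 4: d→e (+1) — repeating every 3. The shifts repeat in a cycle of length 3: positions 0,1,… shift by +10, +1, +3, then the pattern repeats.
Reversing it on zphdsb: z−10=p, p−1=o, h−3=e, d−10=t, s−1=r, b−3=y.

poetry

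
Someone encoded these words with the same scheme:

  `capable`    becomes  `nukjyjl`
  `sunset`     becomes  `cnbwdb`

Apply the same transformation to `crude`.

nmdal

The output letters match the input read backwards, each shifted +9: capable reversed is elbapac. Read the word backwards and shift each letter +9.
On crude: reverse → edurc; then shift: e+9=n, d+9=m, u+9=d, r+9=a, c+9=l.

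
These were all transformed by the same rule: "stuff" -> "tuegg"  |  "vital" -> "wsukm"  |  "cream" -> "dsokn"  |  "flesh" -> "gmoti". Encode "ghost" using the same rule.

hiytu

The shift depends on letter class: consonant s→t is +1, but vowel u→e is +10. Two shifts are in play — +10 for a/e/i/o/u, +1 for every other letter.
On ghost: g(cons)+1=h, h(cons)+1=i, o(vowel)+10=y, s(cons)+1=t, t(cons)+1=u.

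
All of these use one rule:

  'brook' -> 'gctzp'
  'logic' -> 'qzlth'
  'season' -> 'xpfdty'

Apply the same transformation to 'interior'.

Shifts by position in brook: pos 0: b→g (+5), pos 1: r→c (+11), pos 2: o→t (+5), pos 3: o→z (+11) — repeating every 2. A repeating key of period 2 is used — shifts +5, +11 over and over.
Applying it to interior: i+5=n, n+11=y, t+5=y, e+11=p, r+5=w, i+11=t, o+5=t, r+11=c.

nyypwttc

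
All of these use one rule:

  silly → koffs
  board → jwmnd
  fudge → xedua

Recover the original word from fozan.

liner

s(18)→k(10) and i(8)→o(14) fit y≡23x+12 (mod 26); the inverse of 23 mod 26 is 17. Each letter's alphabet position (a=0..z=25) is mapped through 23·x+12 mod 26 — an affine cipher.
Decoding fozan: f(5)→17·(5−12)≡11=l; o(14)→17·(14−12)≡8=i; z(25)→17·(25−12)≡13=n; a(0)→17·(0−12)≡4=e; n(13)→17·(13−12)≡17=r (all mod 26).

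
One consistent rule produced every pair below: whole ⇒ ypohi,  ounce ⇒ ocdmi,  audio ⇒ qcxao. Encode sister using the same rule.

w(22)→y(24) and h(7)→p(15) fit y≡11x+16 (mod 26); the inverse of 11 mod 26 is 19. Treating letters as 0–25, the rule is x ↦ 11x + 16 (mod 26).
For sister: s(18)→11·18+16≡6=g; i(8)→11·8+16≡0=a; s(18)→11·18+16≡6=g; t(19)→11·19+16≡17=r; e(4)→11·4+16≡8=i; r(17)→11·17+16≡21=v (all mod 26).

gagriv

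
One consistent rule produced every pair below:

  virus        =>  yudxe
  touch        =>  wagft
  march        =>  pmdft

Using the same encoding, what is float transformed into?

ixadf

Shifts by position in virus: pos 0: v→y (+3), pos 1: i→u (+12), pos 2: r→d (+12), pos 3: u→x (+3), pos 4: s→e (+12) — repeating every 3. It's a Vigenère-style cipher with numeric key [3,12,12]: position i shifts by key[i mod 3].
On float: f+3=i, l+12=x, o+12=a, a+3=d, t+12=f.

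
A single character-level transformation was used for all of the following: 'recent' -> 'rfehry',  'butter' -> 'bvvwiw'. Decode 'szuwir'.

In recent: r→r is +0, e→f is +1, c→e is +2, e→h is +3 — the shift increases by 1 each position. Each letter shifts forward by its position index (0, 1, 2, …) — the shift grows by one for each successive letter.
Undoing it on szuwir: s−0=s, z−1=y, u−2=s, w−3=t, i−4=e, r−5=m.

system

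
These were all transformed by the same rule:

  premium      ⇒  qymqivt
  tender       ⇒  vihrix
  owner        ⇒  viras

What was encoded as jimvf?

brief

Read the word backwards and shift each letter +4.
Decoding jimvf: shift back: j−4=f, i−4=e, m−4=i, v−4=r, f−4=b → feirb; then reverse → brief.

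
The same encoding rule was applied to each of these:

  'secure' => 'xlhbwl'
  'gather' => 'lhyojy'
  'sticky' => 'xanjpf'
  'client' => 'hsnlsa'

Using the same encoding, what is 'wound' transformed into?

The shifts repeat in a cycle of length 2: positions 0,1,… shift by +5, +7, then the pattern repeats.
Applying it to wound: w+5=b, o+7=v, u+5=z, n+7=u, d+5=i.

bvzui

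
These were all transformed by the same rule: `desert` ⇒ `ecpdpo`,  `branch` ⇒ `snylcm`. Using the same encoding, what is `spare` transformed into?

Two steps: reverse the string, then apply a Caesar shift of +11.
For spare: reverse → eraps; then shift: e+11=p, r+11=c, a+11=l, p+11=a, s+11=d.

pclad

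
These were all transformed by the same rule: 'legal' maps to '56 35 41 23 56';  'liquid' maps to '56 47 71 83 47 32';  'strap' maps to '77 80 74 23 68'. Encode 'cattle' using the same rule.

Each letter becomes 3×(its alphabet position, a=1..z=26) + 20.
For cattle: c=3→29, a=1→23, t=20→80, t=20→80, l=12→56, e=5→35.

29 23 80 80 56 35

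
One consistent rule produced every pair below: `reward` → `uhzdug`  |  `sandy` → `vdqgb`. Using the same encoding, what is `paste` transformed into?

Each letter is shifted forward by 3 in the alphabet (a Caesar shift of +3).
On paste: p+3=s, a+3=d, s+3=v, t+3=w, e+3=h.

sdvwh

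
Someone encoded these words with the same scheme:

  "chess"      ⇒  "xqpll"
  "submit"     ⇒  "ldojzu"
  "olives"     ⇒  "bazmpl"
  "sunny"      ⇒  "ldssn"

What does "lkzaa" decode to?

c(2)→x(23) and h(7)→q(16) fit y≡9x+5 (mod 26); the inverse of 9 mod 26 is 3. This is an affine cipher: with a=0,…,z=25, each position x becomes (9x+5) mod 26.
Undoing it on lkzaa: l(11)→3·(11−5)≡18=s; k(10)→3·(10−5)≡15=p; z(25)→3·(25−5)≡8=i; a(0)→3·(0−5)≡11=l; a(0)→3·(0−5)≡11=l (all mod 26).

spill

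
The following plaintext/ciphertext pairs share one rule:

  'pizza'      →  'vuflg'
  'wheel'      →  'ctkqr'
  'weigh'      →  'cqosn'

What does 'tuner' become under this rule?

zgtqx

Shifts by position in pizza: pos 0: p→v (+6), pos 1: i→u (+12), pos 2: z→f (+6), pos 3: z→l (+12) — repeating every 2. The shifts repeat in a cycle of length 2: positions 0,1,… shift by +6, +12, then the pattern repeats.
For tuner: t+6=z, u+12=g, n+6=t, e+12=q, r+6=x.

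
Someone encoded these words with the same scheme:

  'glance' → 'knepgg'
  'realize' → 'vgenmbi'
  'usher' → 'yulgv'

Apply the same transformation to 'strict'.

wvvkgv

A repeating key of period 2 is used — shifts +4, +2 over and over.
For strict: s+4=w, t+2=v, r+4=v, i+2=k, c+4=g, t+2=v.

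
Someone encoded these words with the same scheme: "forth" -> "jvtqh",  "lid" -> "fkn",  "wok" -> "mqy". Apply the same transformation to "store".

gtqvu

The word is reversed, then every letter is shifted forward by 2.
For store: reverse → erots; then shift: e+2=g, r+2=t, o+2=q, t+2=v, s+2=u.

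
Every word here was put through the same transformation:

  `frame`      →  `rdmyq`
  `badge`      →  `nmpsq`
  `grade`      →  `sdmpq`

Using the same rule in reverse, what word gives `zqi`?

Compare letters: f→r is +12, r→d is +12, a→m is +12 — a constant shift. It's a constant shift of +12 (ROT12).
Reversing it on zqi: z−12=n, q−12=e, i−12=w.

new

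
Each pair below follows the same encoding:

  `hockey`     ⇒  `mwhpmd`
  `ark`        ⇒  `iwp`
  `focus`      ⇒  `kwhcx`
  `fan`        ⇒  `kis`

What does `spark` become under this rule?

The shift depends on letter class: consonant h→m is +5, but vowel o→w is +8. Two shifts are in play — +8 for a/e/i/o/u, +5 for every other letter.
For spark: s(cons)+5=x, p(cons)+5=u, a(vowel)+8=i, r(cons)+5=w, k(cons)+5=p.

xuiwp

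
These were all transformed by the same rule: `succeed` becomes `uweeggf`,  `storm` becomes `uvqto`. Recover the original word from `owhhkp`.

muffin

It's a constant shift of +2 (ROT2).
Undoing it on owhhkp: o−2=m, w−2=u, h−2=f, h−2=f, k−2=i, p−2=n.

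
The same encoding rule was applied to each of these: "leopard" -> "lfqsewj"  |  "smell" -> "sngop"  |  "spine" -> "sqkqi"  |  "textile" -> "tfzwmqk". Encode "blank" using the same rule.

bmcqo

The shift increases by 1 at each position, starting from +0: 0, 1, 2, ….
On blank: b+0=b, l+1=m, a+2=c, n+3=q, k+4=o.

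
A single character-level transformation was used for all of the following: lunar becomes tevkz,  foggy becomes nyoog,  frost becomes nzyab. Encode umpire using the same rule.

euxszo

Two shifts are in play — +10 for a/e/i/o/u, +8 for every other letter.
For umpire: u(vowel)+10=e, m(cons)+8=u, p(cons)+8=x, i(vowel)+10=s, r(cons)+8=z, e(vowel)+10=o.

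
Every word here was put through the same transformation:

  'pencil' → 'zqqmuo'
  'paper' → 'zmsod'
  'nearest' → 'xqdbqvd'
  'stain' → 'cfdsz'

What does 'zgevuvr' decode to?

publish

Shifts by position in pencil: pos 0: p→z (+10), pos 1: e→q (+12), pos 2: n→q (+3), pos 3: c→m (+10), pos 4: i→u (+12), pos 5: l→o (+3) — repeating every 3. The shifts repeat in a cycle of length 3: positions 0,1,… shift by +10, +12, +3, then the pattern repeats.
Decoding zgevuvr: z−10=p, g−12=u, e−3=b, v−10=l, u−12=i, v−3=s, r−10=h.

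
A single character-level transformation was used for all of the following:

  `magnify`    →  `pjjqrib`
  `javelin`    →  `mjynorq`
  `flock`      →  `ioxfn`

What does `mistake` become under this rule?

prvwjnn

Vowels shift forward by 9 and consonants shift forward by 3.
On mistake: m(cons)+3=p, i(vowel)+9=r, s(cons)+3=v, t(cons)+3=w, a(vowel)+9=j, k(cons)+3=n, e(vowel)+9=n.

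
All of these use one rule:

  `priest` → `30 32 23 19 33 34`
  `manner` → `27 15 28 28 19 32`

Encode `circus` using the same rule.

17 23 32 17 35 33

p is letter #16 and maps to 30: an offset of 14. Each letter is replaced by its alphabet position (a=1..z=26) + 14.
Applying it to circus: c=3→17, i=9→23, r=18→32, c=3→17, u=21→35, s=19→33.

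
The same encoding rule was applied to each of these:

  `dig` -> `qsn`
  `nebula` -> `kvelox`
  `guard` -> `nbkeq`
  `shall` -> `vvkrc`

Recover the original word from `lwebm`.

The output letters match the input read backwards, each shifted +10: dig reversed is gid. Read the word backwards and shift each letter +10.
Reversing it on lwebm: shift back: l−10=b, w−10=m, e−10=u, b−10=r, m−10=c → bmurc; then reverse → crumb.

crumb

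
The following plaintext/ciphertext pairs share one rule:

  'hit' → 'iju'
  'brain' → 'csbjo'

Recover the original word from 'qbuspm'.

Compare letters: h→i is +1, i→j is +1, t→u is +1 — a constant shift. Every letter moves 1 place later in the alphabet, wrapping around z→a.
Undoing it on qbuspm: q−1=p, b−1=a, u−1=t, s−1=r, p−1=o, m−1=l.

patrol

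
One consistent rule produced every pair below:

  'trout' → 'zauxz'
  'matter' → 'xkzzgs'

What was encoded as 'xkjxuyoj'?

disorder

The output letters match the input read backwards, each shifted +6: trout reversed is tuort. Read the word backwards and shift each letter +6.
Undoing it on xkjxuyoj: shift back: x−6=r, k−6=e, j−6=d, x−6=r, u−6=o, y−6=s, o−6=i, j−6=d → redrosid; then reverse → disorder.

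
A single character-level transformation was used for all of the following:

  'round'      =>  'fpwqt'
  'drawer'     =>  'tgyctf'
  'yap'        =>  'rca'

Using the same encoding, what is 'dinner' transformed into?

tgppkf

The output letters match the input read backwards, each shifted +2: round reversed is dnuor. Read the word backwards and shift each letter +2.
Applying it to dinner: reverse → rennid; then shift: r+2=t, e+2=g, n+2=p, n+2=p, i+2=k, d+2=f.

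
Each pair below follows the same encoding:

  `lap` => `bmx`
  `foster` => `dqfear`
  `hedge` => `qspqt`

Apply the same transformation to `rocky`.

kwoad

The output letters match the input read backwards, each shifted +12: lap reversed is pal. The word is reversed, then every letter is shifted forward by 12.
For rocky: reverse → ykcor; then shift: y+12=k, k+12=w, c+12=o, o+12=a, r+12=d.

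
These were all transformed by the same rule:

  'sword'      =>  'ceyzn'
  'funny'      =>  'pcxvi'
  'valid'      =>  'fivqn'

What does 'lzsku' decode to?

brick

The shifts repeat in a cycle of length 2: positions 0,1,… shift by +10, +8, then the pattern repeats.
Undoing it on lzsku: l−10=b, z−8=r, s−10=i, k−8=c, u−10=k.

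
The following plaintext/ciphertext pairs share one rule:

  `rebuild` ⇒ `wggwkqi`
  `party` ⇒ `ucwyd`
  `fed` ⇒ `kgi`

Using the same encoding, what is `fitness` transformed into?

Vowels shift forward by 2 and consonants shift forward by 5.
On fitness: f(cons)+5=k, i(vowel)+2=k, t(cons)+5=y, n(cons)+5=s, e(vowel)+2=g, s(cons)+5=x, s(cons)+5=x.

kkysgxx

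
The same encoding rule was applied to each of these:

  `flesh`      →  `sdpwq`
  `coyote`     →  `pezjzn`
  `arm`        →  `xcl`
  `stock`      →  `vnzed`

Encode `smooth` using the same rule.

sezzxd

The word is reversed, then every letter is shifted forward by 11.
On smooth: reverse → htooms; then shift: h+11=s, t+11=e, o+11=z, o+11=z, m+11=x, s+11=d.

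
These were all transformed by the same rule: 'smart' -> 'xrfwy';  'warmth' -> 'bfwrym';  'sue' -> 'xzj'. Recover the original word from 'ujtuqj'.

people

Compare letters: s→x is +5, m→r is +5, a→f is +5 — a constant shift. This is a Caesar cipher with shift 5.
Undoing it on ujtuqj: u−5=p, j−5=e, t−5=o, u−5=p, q−5=l, j−5=e.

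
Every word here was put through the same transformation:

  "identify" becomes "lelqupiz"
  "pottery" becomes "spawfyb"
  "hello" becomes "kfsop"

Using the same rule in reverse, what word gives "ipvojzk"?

foolish

It's a Vigenère-style cipher with numeric key [3,1,7]: position i shifts by key[i mod 3].
Undoing it on ipvojzk: i−3=f, p−1=o, v−7=o, o−3=l, j−1=i, z−7=s, k−3=h.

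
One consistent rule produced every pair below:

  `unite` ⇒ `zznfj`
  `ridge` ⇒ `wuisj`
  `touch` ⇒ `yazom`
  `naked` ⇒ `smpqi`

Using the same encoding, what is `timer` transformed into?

Shifts by position in unite: pos 0: u→z (+5), pos 1: n→z (+12), pos 2: i→n (+5), pos 3: t→f (+12) — repeating every 2. A repeating key of period 2 is used — shifts +5, +12 over and over.
Applying it to timer: t+5=y, i+12=u, m+5=r, e+12=q, r+5=w.

yurqw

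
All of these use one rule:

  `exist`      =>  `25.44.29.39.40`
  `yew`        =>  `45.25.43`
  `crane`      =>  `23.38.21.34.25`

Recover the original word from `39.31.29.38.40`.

skirt

e is letter #5 and maps to 25: an offset of 20. The number is (letter's place in the alphabet, a=1) + 20.
Decoding 39.31.29.38.40: 39→(39−20)÷1=19=s, 31→(31−20)÷1=11=k, 29→(29−20)÷1=9=i, 38→(38−20)÷1=18=r, 40→(40−20)÷1=20=t.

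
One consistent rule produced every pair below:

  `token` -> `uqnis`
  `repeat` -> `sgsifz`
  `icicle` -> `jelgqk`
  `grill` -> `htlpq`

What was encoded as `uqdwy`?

In token: t→u is +1, o→q is +2, k→n is +3, e→i is +4 — the shift increases by 1 each position. Each letter shifts forward by (position + 1), i.e. 1, 2, 3, … — the shift grows by one for each successive letter.
Decoding uqdwy: u−1=t, q−2=o, d−3=a, w−4=s, y−5=t.

toast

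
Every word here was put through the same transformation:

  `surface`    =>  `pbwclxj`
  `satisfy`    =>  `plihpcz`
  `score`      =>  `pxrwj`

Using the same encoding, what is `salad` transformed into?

plmlq

s(18)→p(15) and u(20)→b(1) fit y≡19x+11 (mod 26); the inverse of 19 mod 26 is 11. Treating letters as 0–25, the rule is x ↦ 19x + 11 (mod 26).
Applying it to salad: s(18)→19·18+11≡15=p; a(0)→19·0+11≡11=l; l(11)→19·11+11≡12=m; a(0)→19·0+11≡11=l; d(3)→19·3+11≡16=q (all mod 26).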